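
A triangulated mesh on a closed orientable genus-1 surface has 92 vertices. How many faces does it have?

χ = 2 − 2·1 = 0, and every face is a triangle so 3F = 2E.
V − E + F = 0 with E = 3F/2 gives 92 − (3/2 − 1)·F = 0, so F = 184 and E = 276.

184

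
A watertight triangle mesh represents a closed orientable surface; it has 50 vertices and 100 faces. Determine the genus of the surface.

1

Every face is a triangle, so 2E = 3·100 = 300, giving E = 150.
χ = V − E + F = 50 − 150 + 100 = 0.
For a closed orientable surface χ = 2 − 2g, so g = (2 − (0))/2 = 1.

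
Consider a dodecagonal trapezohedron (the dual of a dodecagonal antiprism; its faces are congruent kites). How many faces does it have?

The n-trapezohedron (dual of the n-antiprism) has V = 2·12 + 2 = 26, E = 4·12 = 48, F = 2·12 = 24.
Check: V − E + F = 26 − 48 + 24 = 2.

24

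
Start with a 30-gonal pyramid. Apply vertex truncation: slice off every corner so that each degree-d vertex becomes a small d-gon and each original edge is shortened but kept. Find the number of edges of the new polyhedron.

The base solid has V = 31, E = 60, F = 31.
Truncation replaces each original edge-end by a new vertex, so V′ = 2E = 120.
Each original edge survives, and each old vertex of degree d contributes d new edges; summing degrees gives Σd = 2E, so E′ = E + 2E = 3E = 180.
Each original face survives and each original vertex becomes one new face: F′ = F + V = 62.

180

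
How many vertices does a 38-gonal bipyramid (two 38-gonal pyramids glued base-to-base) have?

A bipyramid over an n-gon has 2n triangular faces and n + 2 vertices: V = 38 + 2 = 40, E = 3·38 = 114, F = 2·38 = 76.
Check: V − E + F = 40 − 114 + 76 = 2.

40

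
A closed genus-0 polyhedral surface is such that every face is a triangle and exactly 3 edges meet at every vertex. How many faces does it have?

Each face has 3 edges and each edge borders two faces, so 2E = 3F.
Each vertex has degree 3, so 3V = 2E and hence V = 3F/3.
Euler: V − E + F = 2 ⇒ (3F/3) − (3F/2) + F = 2.
Multiply by 6: (6 − 9 + 6)F = 12, i.e. 3F = 12.
So F = 4, E = 3·4/2 = 6, V = 3·4/3 = 4.

4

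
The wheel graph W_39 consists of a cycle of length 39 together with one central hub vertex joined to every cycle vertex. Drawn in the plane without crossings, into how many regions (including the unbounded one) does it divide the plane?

40

W_39 has V = 39 + 1 = 40 vertices and E = 2·39 = 78 edges.
By Euler's formula F = 2 − V + E = 2 − 40 + 78 = 40.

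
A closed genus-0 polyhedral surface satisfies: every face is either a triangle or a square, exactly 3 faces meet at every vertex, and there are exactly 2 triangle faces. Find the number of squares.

Let x be the number of squares; then F = 2 + x.
Edge–face incidences: 2E = 3·2 + 4·x = 6 + 4x.
Every vertex has degree 3, so 3V = 2E.
Euler: V − E + F = 2 ⇒ (2E)/3 − E + (2 + x) = 2.
Multiply by 6: 2·(2E) − 3·(2E) + 6·(2 + x) = 12, i.e. 12 + 6x − (6 + 4x) = 12.
Collecting terms: 2x + 6 = 12, so 2x = 6, so x = 3.
Then 2E = 6 + 4·3 = 18, so E = 9, V = 2E/3 = 6, F = 2 + 3 = 5.

3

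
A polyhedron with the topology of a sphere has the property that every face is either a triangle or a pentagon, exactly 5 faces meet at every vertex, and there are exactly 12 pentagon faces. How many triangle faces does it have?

80

Let x be the number of triangles; then F = 12 + x.
Edge–face incidences: 2E = 5·12 + 3·x = 60 + 3x.
Every vertex has degree 5, so 5V = 2E.
Euler: V − E + F = 2 ⇒ (2E)/5 − E + (12 + x) = 2.
Multiply by 10: 2·(2E) − 5·(2E) + 10·(12 + x) = 20, i.e. 120 + 10x − 3·(60 + 3x) = 20.
Collecting terms: x − 60 = 20, so x = 80.
Then 2E = 60 + 3·80 = 300, so E = 150, V = 2E/5 = 60, F = 12 + 80 = 92.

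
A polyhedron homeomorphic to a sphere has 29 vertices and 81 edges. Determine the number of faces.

54

Here V − E + F = 2.
F = 2 − V + E = 2 − 29 + 81 = 54.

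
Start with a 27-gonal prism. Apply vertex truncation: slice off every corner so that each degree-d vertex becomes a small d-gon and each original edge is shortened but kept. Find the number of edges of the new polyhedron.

243

The base solid has V = 54, E = 81, F = 29.
Truncation replaces each original edge-end by a new vertex, so V′ = 2E = 162.
Each original edge survives, and each old vertex of degree d contributes d new edges; summing degrees gives Σd = 2E, so E′ = E + 2E = 3E = 243.
Each original face survives and each original vertex becomes one new face: F′ = F + V = 83.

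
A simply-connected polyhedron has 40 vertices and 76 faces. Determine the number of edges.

114

Here V − E + F = 2.
E = V + F − (2) = 40 + 76 − (2) = 114.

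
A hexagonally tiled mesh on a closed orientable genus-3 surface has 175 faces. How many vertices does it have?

χ = 2 − 2·3 = -4, and every face is a hexagon so 6F = 2E.
E = 6·175/2 = 525. Then V = -4 + E − F = -4 + 525 − 175 = 346.

346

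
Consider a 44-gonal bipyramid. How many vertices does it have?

A bipyramid over an n-gon has 2n triangular faces and n + 2 vertices: V = 44 + 2 = 46, E = 3·44 = 132, F = 2·44 = 88.

46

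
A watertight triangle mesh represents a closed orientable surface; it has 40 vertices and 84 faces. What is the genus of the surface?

2

Every face is a triangle, so 2E = 3·84 = 252, giving E = 126.
χ = V − E + F = 40 − 126 + 84 = -2.
For a closed orientable surface χ = 2 − 2g, so g = (2 − (-2))/2 = 2.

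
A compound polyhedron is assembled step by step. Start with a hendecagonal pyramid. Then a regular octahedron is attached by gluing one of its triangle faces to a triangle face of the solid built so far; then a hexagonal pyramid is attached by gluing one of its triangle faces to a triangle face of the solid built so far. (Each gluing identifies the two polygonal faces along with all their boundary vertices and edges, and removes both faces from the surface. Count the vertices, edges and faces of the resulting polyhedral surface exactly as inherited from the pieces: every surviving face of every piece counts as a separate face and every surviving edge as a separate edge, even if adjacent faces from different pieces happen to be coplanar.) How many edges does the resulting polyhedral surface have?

40

A hendecagonal pyramid: V=12, E=22, F=12.
Attach a regular octahedron (V=6, E=12, F=8) along a 3-gon: merge 3 vertices and 3 edges, delete both glued faces → V=15, E=31, F=18.
Attach a hexagonal pyramid (V=7, E=12, F=7) along a 3-gon: merge 3 vertices and 3 edges, delete both glued faces → V=19, E=40, F=23.
Check: V − E + F = 19 − 40 + 23 = 2.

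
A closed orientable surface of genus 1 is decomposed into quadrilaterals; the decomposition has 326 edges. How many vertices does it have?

163

χ = 2 − 2·1 = 0, and every face is a square so 4F = 2E.
F = 2E/4 = 163. Then V = 0 + E − F = 0 + 326 − 163 = 163.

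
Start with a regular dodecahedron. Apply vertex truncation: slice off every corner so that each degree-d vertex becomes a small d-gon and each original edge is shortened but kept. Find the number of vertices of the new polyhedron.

60

The base solid has V = 20, E = 30, F = 12.
Truncation replaces each original edge-end by a new vertex, so V′ = 2E = 60.
Each original edge survives, and each old vertex of degree d contributes d new edges; summing degrees gives Σd = 2E, so E′ = E + 2E = 3E = 90.
Each original face survives and each original vertex becomes one new face: F′ = F + V = 32.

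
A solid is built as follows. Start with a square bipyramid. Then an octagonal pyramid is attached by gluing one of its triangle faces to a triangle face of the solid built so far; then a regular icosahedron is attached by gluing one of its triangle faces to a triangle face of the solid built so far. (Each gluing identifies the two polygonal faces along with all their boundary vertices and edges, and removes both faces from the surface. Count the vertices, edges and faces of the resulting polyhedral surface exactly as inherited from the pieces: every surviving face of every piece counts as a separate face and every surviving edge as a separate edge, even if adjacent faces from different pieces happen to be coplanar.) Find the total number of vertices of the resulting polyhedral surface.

A square bipyramid: V=6, E=12, F=8.
Attach an octagonal pyramid (V=9, E=16, F=9) along a 3-gon: merge 3 vertices and 3 edges, delete both glued faces → V=12, E=25, F=15.
Attach a regular icosahedron (V=12, E=30, F=20) along a 3-gon: merge 3 vertices and 3 edges, delete both glued faces → V=21, E=52, F=33.
Check: V − E + F = 21 − 52 + 33 = 2.

21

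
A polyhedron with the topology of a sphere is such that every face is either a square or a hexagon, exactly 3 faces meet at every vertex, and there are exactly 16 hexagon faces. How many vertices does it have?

Let x be the number of squares; then F = 16 + x.
Edge–face incidences: 2E = 6·16 + 4·x = 96 + 4x.
Every vertex has degree 3, so 3V = 2E.
Euler: V − E + F = 2 ⇒ (2E)/3 − E + (16 + x) = 2.
Multiply by 6: 2·(2E) − 3·(2E) + 6·(16 + x) = 12, i.e. 96 + 6x − (96 + 4x) = 12.
Collecting terms: 2x = 12, so x = 6.
Then 2E = 96 + 4·6 = 120, so E = 60, V = 2E/3 = 40, F = 16 + 6 = 22.

40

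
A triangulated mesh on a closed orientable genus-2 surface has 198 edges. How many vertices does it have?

64

χ = 2 − 2·2 = -2, and every face is a triangle so 3F = 2E.
F = 2E/3 = 132. Then V = -2 + E − F = -2 + 198 − 132 = 64.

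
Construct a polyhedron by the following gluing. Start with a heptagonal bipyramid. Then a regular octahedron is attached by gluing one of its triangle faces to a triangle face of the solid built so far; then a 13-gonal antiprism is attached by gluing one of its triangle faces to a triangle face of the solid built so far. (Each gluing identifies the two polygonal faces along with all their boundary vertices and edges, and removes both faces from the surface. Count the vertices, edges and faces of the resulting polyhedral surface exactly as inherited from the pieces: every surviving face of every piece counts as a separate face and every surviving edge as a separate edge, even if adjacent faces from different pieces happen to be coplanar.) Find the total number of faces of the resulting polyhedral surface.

46

A heptagonal bipyramid: V=9, E=21, F=14.
Attach a regular octahedron (V=6, E=12, F=8) along a 3-gon: merge 3 vertices and 3 edges, delete both glued faces → V=12, E=30, F=20.
Attach a 13-gonal antiprism (V=26, E=52, F=28) along a 3-gon: merge 3 vertices and 3 edges, delete both glued faces → V=35, E=79, F=46.
Check: V − E + F = 35 − 79 + 46 = 2.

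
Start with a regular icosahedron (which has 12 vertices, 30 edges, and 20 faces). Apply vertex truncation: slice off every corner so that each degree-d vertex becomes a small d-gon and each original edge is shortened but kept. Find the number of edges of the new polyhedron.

90

Truncation replaces each original edge-end by a new vertex, so V′ = 2E = 60.
Each original edge survives, and each old vertex of degree d contributes d new edges; summing degrees gives Σd = 2E, so E′ = E + 2E = 3E = 90.
Each original face survives and each original vertex becomes one new face: F′ = F + V = 32.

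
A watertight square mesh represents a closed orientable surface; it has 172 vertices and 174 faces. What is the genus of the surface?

2

Every face is a square, so 2E = 4·174 = 696, giving E = 348.
χ = V − E + F = 172 − 348 + 174 = -2.
For a closed orientable surface χ = 2 − 2g, so g = (2 − (-2))/2 = 2.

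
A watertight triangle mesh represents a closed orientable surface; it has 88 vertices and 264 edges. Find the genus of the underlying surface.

Every face is a triangle and each edge borders two faces, so 3F = 2·264, giving F = 176.
χ = V − E + F = 88 − 264 + 176 = 0.
For a closed orientable surface χ = 2 − 2g, so g = (2 − (0))/2 = 1.

1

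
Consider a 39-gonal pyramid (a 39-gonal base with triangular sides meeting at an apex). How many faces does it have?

40

A pyramid on an n-gon base has one n-gon and n triangles: V = 39 + 1 = 40, E = 2·39 = 78, F = 39 + 1 = 40.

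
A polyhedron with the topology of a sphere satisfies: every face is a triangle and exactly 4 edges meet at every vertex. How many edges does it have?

Each face has 3 edges and each edge borders two faces, so 2E = 3F.
Each vertex has degree 4, so 4V = 2E and hence V = 3F/4.
Euler: V − E + F = 2 ⇒ (3F/4) − (3F/2) + F = 2.
Multiply by 8: (6 − 12 + 8)F = 16, i.e. 2F = 16.
So F = 8, E = 3·8/2 = 12, V = 3·8/4 = 6.

12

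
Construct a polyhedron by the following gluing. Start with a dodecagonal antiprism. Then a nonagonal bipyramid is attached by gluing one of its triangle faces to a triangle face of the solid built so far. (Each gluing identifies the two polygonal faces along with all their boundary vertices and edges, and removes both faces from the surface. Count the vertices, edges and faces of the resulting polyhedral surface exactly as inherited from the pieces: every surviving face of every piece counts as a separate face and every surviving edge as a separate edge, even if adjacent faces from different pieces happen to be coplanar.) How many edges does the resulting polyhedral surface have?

72

A dodecagonal antiprism: V=24, E=48, F=26.
Attach a nonagonal bipyramid (V=11, E=27, F=18) along a 3-gon: merge 3 vertices and 3 edges, delete both glued faces → V=32, E=72, F=42.
Check: V − E + F = 32 − 72 + 42 = 2.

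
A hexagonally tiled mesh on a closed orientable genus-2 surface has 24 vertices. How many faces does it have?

13

χ = 2 − 2·2 = -2, and every face is a hexagon so 6F = 2E.
V − E + F = -2 with E = 6F/2 gives 24 − (6/2 − 1)·F = -2, so F = 13 and E = 39.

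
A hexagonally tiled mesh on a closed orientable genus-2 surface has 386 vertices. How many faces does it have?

194

χ = 2 − 2·2 = -2, and every face is a hexagon so 6F = 2E.
V − E + F = -2 with E = 6F/2 gives 386 − (6/2 − 1)·F = -2, so F = 194 and E = 582.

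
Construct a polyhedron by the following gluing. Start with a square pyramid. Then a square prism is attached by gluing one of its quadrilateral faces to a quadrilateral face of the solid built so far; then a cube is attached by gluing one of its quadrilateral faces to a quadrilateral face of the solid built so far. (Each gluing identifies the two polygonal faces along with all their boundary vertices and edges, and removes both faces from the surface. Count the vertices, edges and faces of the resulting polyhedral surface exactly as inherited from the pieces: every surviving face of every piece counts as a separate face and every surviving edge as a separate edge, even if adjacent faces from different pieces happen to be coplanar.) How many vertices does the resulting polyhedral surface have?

A square pyramid: V=5, E=8, F=5.
Attach a square prism (V=8, E=12, F=6) along a 4-gon: merge 4 vertices and 4 edges, delete both glued faces → V=9, E=16, F=9.
Attach a cube (V=8, E=12, F=6) along a 4-gon: merge 4 vertices and 4 edges, delete both glued faces → V=13, E=24, F=13.
Check: V − E + F = 13 − 24 + 13 = 2.

13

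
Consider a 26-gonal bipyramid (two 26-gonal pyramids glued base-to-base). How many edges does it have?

A bipyramid over an n-gon has 2n triangular faces and n + 2 vertices: V = 26 + 2 = 28, E = 3·26 = 78, F = 2·26 = 52.

78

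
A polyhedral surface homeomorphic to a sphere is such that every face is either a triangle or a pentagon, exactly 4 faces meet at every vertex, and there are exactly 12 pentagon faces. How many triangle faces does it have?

20

Let x be the number of triangles; then F = 12 + x.
Edge–face incidences: 2E = 5·12 + 3·x = 60 + 3x.
Every vertex has degree 4, so 4V = 2E.
Euler: V − E + F = 2 ⇒ (2E)/4 − E + (12 + x) = 2.
Multiply by 8: 2·(2E) − 4·(2E) + 8·(12 + x) = 16, i.e. 96 + 8x − 2·(60 + 3x) = 16.
Collecting terms: 2x − 24 = 16, so 2x = 40, so x = 20.
Then 2E = 60 + 3·20 = 120, so E = 60, V = 2E/4 = 30, F = 12 + 20 = 32.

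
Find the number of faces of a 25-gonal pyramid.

26

A pyramid on an n-gon base has one n-gon and n triangles: V = 25 + 1 = 26, E = 2·25 = 50, F = 25 + 1 = 26.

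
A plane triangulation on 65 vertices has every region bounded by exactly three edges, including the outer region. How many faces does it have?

In a plane triangulation 3F = 2E and V − E + F = 2, so F = 2V − 4 = 2·65 − 4 = 126.

126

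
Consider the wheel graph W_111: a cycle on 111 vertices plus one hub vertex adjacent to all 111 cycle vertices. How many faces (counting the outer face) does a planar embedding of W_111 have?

112

W_111 has V = 111 + 1 = 112 vertices and E = 2·111 = 222 edges.
By Euler's formula F = 2 − V + E = 2 − 112 + 222 = 112.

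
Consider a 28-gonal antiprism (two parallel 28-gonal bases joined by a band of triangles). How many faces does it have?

58

An antiprism on an n-gon has two n-gon caps and 2n triangles: V = 2·28 = 56, E = 4·28 = 112, F = 2·28 + 2 = 58.
Check: V − E + F = 56 − 112 + 58 = 2.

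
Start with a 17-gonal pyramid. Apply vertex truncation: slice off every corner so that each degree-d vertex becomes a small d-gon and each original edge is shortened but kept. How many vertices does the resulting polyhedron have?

The base solid has V = 18, E = 34, F = 18.
Truncation replaces each original edge-end by a new vertex, so V′ = 2E = 68.
Each original edge survives, and each old vertex of degree d contributes d new edges; summing degrees gives Σd = 2E, so E′ = E + 2E = 3E = 102.
Each original face survives and each original vertex becomes one new face: F′ = F + V = 36.

68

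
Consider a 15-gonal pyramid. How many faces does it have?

A pyramid on an n-gon base has one n-gon and n triangles: V = 15 + 1 = 16, E = 2·15 = 30, F = 15 + 1 = 16.
Check: V − E + F = 16 − 30 + 16 = 2.

16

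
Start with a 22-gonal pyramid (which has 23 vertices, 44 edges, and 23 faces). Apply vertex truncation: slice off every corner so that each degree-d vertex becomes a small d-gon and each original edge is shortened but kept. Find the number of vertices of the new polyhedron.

88

Truncation replaces each original edge-end by a new vertex, so V′ = 2E = 88.
Each original edge survives, and each old vertex of degree d contributes d new edges; summing degrees gives Σd = 2E, so E′ = E + 2E = 3E = 132.
Each original face survives and each original vertex becomes one new face: F′ = F + V = 46.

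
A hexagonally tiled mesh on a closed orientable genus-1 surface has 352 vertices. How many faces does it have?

176

χ = 2 − 2·1 = 0, and every face is a hexagon so 6F = 2E.
V − E + F = 0 with E = 6F/2 gives 352 − (6/2 − 1)·F = 0, so F = 176 and E = 528.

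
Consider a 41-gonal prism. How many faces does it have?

43

A prism on an n-gon has two n-gon bases and n rectangular sides: V = 2·41 = 82, E = 3·41 = 123, F = 41 + 2 = 43.
Check: V − E + F = 82 − 123 + 43 = 2.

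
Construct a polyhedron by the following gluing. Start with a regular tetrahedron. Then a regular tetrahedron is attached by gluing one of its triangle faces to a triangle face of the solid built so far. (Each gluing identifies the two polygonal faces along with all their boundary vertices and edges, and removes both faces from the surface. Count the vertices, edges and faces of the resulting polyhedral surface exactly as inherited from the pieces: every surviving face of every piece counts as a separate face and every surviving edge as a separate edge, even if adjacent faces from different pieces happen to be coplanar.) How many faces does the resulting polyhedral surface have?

A regular tetrahedron: V=4, E=6, F=4.
Attach a regular tetrahedron (V=4, E=6, F=4) along a 3-gon: merge 3 vertices and 3 edges, delete both glued faces → V=5, E=9, F=6.
Check: V − E + F = 5 − 9 + 6 = 2.

6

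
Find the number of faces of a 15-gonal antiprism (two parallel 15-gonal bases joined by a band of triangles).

32

An antiprism on an n-gon has two n-gon caps and 2n triangles: V = 2·15 = 30, E = 4·15 = 60, F = 2·15 + 2 = 32.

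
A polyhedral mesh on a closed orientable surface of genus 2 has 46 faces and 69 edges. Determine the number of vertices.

For a closed orientable surface of genus 2, χ = 2 − 2·2 = -2.
V = -2 + E − F = -2 + 69 − 46 = 21.

21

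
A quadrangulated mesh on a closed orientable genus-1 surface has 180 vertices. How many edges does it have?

χ = 2 − 2·1 = 0, and every face is a square so 4F = 2E.
V − E + F = 0 with E = 4F/2 gives 180 − (4/2 − 1)·F = 0, so F = 180 and E = 360.

360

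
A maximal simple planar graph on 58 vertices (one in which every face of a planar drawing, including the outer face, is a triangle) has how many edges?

168

In a plane triangulation 3F = 2E and V − E + F = 2, so E = 3V − 6 = 3·58 − 6 = 168.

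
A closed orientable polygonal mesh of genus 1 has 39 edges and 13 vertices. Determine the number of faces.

For a closed orientable surface of genus 1, χ = 2 − 2·1 = 0.
F = 0 − V + E = 0 − 13 + 39 = 26.

26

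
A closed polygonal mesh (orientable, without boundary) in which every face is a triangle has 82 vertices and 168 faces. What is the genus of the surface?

Every face is a triangle, so 2E = 3·168 = 504, giving E = 252.
χ = V − E + F = 82 − 252 + 168 = -2.
For a closed orientable surface χ = 2 − 2g, so g = (2 − (-2))/2 = 2.

2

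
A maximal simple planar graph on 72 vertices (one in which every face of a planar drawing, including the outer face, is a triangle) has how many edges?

In a plane triangulation 3F = 2E and V − E + F = 2, so E = 3V − 6 = 3·72 − 6 = 210.

210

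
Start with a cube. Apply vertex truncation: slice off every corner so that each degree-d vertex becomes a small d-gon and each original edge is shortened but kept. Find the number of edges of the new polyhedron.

36

The base solid has V = 8, E = 12, F = 6.
Truncation replaces each original edge-end by a new vertex, so V′ = 2E = 24.
Each original edge survives, and each old vertex of degree d contributes d new edges; summing degrees gives Σd = 2E, so E′ = E + 2E = 3E = 36.
Each original face survives and each original vertex becomes one new face: F′ = F + V = 14.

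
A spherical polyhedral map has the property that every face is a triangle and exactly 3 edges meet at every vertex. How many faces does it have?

Each face has 3 edges and each edge borders two faces, so 2E = 3F.
Each vertex has degree 3, so 3V = 2E and hence V = 3F/3.
Euler: V − E + F = 2 ⇒ (3F/3) − (3F/2) + F = 2.
Multiply by 6: (6 − 9 + 6)F = 12, i.e. 3F = 12.
So F = 4, E = 3·4/2 = 6, V = 3·4/3 = 4.

4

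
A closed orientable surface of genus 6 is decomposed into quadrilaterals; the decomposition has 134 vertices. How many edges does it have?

288

χ = 2 − 2·6 = -10, and every face is a square so 4F = 2E.
V − E + F = -10 with E = 4F/2 gives 134 − (4/2 − 1)·F = -10, so F = 144 and E = 288.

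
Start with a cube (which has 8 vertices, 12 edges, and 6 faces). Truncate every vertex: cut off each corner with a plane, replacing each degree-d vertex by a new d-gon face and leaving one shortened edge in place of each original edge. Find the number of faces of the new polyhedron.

14

Truncation replaces each original edge-end by a new vertex, so V′ = 2E = 24.
Each original edge survives, and each old vertex of degree d contributes d new edges; summing degrees gives Σd = 2E, so E′ = E + 2E = 3E = 36.
Each original face survives and each original vertex becomes one new face: F′ = F + V = 14.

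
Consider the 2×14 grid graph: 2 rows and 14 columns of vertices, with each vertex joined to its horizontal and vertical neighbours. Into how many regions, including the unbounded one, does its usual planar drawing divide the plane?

The grid has V = 2·14 = 28 vertices and E = 2·13 + 14·1 = 40 edges.
F = 2 − V + E = 2 − 28 + 40 = 14.

14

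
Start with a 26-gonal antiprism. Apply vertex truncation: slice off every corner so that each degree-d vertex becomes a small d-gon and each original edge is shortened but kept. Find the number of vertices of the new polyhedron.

208

The base solid has V = 52, E = 104, F = 54.
Truncation replaces each original edge-end by a new vertex, so V′ = 2E = 208.
Each original edge survives, and each old vertex of degree d contributes d new edges; summing degrees gives Σd = 2E, so E′ = E + 2E = 3E = 312.
Each original face survives and each original vertex becomes one new face: F′ = F + V = 106.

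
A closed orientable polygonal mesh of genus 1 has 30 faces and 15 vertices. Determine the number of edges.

For a closed orientable surface of genus 1, χ = 2 − 2·1 = 0.
E = V + F − (0) = 15 + 30 − (0) = 45.

45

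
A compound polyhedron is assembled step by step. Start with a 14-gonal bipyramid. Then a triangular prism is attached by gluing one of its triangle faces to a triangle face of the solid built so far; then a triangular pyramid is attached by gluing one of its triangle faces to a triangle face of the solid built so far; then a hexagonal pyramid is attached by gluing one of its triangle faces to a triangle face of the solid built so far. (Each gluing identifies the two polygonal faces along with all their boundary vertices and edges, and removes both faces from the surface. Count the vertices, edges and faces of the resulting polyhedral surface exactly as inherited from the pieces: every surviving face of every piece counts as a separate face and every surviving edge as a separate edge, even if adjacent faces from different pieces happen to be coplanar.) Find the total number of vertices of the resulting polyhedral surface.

A 14-gonal bipyramid: V=16, E=42, F=28.
Attach a triangular prism (V=6, E=9, F=5) along a 3-gon: merge 3 vertices and 3 edges, delete both glued faces → V=19, E=48, F=31.
Attach a triangular pyramid (V=4, E=6, F=4) along a 3-gon: merge 3 vertices and 3 edges, delete both glued faces → V=20, E=51, F=33.
Attach a hexagonal pyramid (V=7, E=12, F=7) along a 3-gon: merge 3 vertices and 3 edges, delete both glued faces → V=24, E=60, F=38.
Check: V − E + F = 24 − 60 + 38 = 2.

24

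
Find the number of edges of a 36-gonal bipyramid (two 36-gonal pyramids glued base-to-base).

A bipyramid over an n-gon has 2n triangular faces and n + 2 vertices: V = 36 + 2 = 38, E = 3·36 = 108, F = 2·36 = 72.
Check: V − E + F = 38 − 108 + 72 = 2.

108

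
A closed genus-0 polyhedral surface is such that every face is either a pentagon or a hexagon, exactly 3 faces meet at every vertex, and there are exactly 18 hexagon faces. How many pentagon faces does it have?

Let x be the number of pentagons; then F = 18 + x.
Edge–face incidences: 2E = 6·18 + 5·x = 108 + 5x.
Every vertex has degree 3, so 3V = 2E.
Euler: V − E + F = 2 ⇒ (2E)/3 − E + (18 + x) = 2.
Multiply by 6: 2·(2E) − 3·(2E) + 6·(18 + x) = 12, i.e. 108 + 6x − (108 + 5x) = 12.
Collecting terms: x = 12.
Then 2E = 108 + 5·12 = 168, so E = 84, V = 2E/3 = 56, F = 18 + 12 = 30.

12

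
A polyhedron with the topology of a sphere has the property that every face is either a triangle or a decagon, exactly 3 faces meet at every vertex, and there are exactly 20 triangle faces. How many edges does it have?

Let x be the number of decagons; then F = 20 + x.
Edge–face incidences: 2E = 3·20 + 10·x = 60 + 10x.
Every vertex has degree 3, so 3V = 2E.
Euler: V − E + F = 2 ⇒ (2E)/3 − E + (20 + x) = 2.
Multiply by 6: 2·(2E) − 3·(2E) + 6·(20 + x) = 12, i.e. 120 + 6x − (60 + 10x) = 12.
Collecting terms: −4x + 60 = 12, so −4x = −48, so x = 12.
Then 2E = 60 + 10·12 = 180, so E = 90, V = 2E/3 = 60, F = 20 + 12 = 32.

90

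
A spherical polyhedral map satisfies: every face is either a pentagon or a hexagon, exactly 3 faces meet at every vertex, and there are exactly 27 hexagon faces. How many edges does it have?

111

Let x be the number of pentagons; then F = 27 + x.
Edge–face incidences: 2E = 6·27 + 5·x = 162 + 5x.
Every vertex has degree 3, so 3V = 2E.
Euler: V − E + F = 2 ⇒ (2E)/3 − E + (27 + x) = 2.
Multiply by 6: 2·(2E) − 3·(2E) + 6·(27 + x) = 12, i.e. 162 + 6x − (162 + 5x) = 12.
Collecting terms: x = 12.
Then 2E = 162 + 5·12 = 222, so E = 111, V = 2E/3 = 74, F = 27 + 12 = 39.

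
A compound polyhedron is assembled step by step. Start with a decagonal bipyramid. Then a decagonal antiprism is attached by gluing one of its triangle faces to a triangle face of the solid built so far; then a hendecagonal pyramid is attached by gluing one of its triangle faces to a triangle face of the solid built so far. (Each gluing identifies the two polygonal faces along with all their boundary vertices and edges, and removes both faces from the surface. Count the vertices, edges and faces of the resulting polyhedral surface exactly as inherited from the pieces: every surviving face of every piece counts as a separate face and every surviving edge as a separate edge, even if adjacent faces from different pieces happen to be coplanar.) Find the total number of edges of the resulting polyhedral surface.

A decagonal bipyramid: V=12, E=30, F=20.
Attach a decagonal antiprism (V=20, E=40, F=22) along a 3-gon: merge 3 vertices and 3 edges, delete both glued faces → V=29, E=67, F=40.
Attach a hendecagonal pyramid (V=12, E=22, F=12) along a 3-gon: merge 3 vertices and 3 edges, delete both glued faces → V=38, E=86, F=50.
Check: V − E + F = 38 − 86 + 50 = 2.

86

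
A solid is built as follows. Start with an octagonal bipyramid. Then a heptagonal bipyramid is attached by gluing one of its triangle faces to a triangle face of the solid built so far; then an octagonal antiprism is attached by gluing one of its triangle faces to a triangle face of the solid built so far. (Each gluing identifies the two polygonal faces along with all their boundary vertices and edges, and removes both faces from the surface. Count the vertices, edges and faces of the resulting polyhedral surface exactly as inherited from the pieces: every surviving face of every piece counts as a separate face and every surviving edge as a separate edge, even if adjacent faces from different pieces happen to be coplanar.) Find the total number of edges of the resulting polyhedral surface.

An octagonal bipyramid: V=10, E=24, F=16.
Attach a heptagonal bipyramid (V=9, E=21, F=14) along a 3-gon: merge 3 vertices and 3 edges, delete both glued faces → V=16, E=42, F=28.
Attach an octagonal antiprism (V=16, E=32, F=18) along a 3-gon: merge 3 vertices and 3 edges, delete both glued faces → V=29, E=71, F=44.
Check: V − E + F = 29 − 71 + 44 = 2.

71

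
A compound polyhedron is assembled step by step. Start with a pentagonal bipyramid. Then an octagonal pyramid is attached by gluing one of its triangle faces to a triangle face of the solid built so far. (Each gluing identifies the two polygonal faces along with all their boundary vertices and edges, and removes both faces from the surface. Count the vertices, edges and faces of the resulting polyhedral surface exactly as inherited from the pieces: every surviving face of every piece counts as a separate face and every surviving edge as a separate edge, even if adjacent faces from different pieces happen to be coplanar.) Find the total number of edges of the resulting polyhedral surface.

A pentagonal bipyramid: V=7, E=15, F=10.
Attach an octagonal pyramid (V=9, E=16, F=9) along a 3-gon: merge 3 vertices and 3 edges, delete both glued faces → V=13, E=28, F=17.
Check: V − E + F = 13 − 28 + 17 = 2.

28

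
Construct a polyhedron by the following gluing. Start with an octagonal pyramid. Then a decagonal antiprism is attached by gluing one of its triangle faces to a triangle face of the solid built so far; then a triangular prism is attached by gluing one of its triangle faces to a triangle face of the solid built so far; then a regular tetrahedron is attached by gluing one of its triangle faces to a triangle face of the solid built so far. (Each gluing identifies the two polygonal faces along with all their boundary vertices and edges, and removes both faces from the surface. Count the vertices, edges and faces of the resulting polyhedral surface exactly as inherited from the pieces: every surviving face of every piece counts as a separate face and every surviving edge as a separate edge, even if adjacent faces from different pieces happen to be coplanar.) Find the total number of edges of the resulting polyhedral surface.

62

An octagonal pyramid: V=9, E=16, F=9.
Attach a decagonal antiprism (V=20, E=40, F=22) along a 3-gon: merge 3 vertices and 3 edges, delete both glued faces → V=26, E=53, F=29.
Attach a triangular prism (V=6, E=9, F=5) along a 3-gon: merge 3 vertices and 3 edges, delete both glued faces → V=29, E=59, F=32.
Attach a regular tetrahedron (V=4, E=6, F=4) along a 3-gon: merge 3 vertices and 3 edges, delete both glued faces → V=30, E=62, F=34.
Check: V − E + F = 30 − 62 + 34 = 2.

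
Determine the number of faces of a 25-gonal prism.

27

A prism on an n-gon has two n-gon bases and n rectangular sides: V = 2·25 = 50, E = 3·25 = 75, F = 25 + 2 = 27.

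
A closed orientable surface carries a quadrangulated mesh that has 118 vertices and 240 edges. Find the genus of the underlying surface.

Every face is a square and each edge borders two faces, so 4F = 2·240, giving F = 120.
χ = V − E + F = 118 − 240 + 120 = -2.
For a closed orientable surface χ = 2 − 2g, so g = (2 − (-2))/2 = 2.

2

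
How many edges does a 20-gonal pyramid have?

A pyramid on an n-gon base has one n-gon and n triangles: V = 20 + 1 = 21, E = 2·20 = 40, F = 20 + 1 = 21.
Check: V − E + F = 21 − 40 + 21 = 2.

40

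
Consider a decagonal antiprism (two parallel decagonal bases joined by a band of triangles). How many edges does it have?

An antiprism on an n-gon has two n-gon caps and 2n triangles: V = 2·10 = 20, E = 4·10 = 40, F = 2·10 + 2 = 22.

40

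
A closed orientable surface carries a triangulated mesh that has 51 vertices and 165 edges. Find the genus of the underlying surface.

3

Every face is a triangle and each edge borders two faces, so 3F = 2·165, giving F = 110.
χ = V − E + F = 51 − 165 + 110 = -4.
For a closed orientable surface χ = 2 − 2g, so g = (2 − (-4))/2 = 3.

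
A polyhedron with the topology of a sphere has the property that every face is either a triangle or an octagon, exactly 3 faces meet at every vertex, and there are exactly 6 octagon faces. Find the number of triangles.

8

Let x be the number of triangles; then F = 6 + x.
Edge–face incidences: 2E = 8·6 + 3·x = 48 + 3x.
Every vertex has degree 3, so 3V = 2E.
Euler: V − E + F = 2 ⇒ (2E)/3 − E + (6 + x) = 2.
Multiply by 6: 2·(2E) − 3·(2E) + 6·(6 + x) = 12, i.e. 36 + 6x − (48 + 3x) = 12.
Collecting terms: 3x − 12 = 12, so 3x = 24, so x = 8.
Then 2E = 48 + 3·8 = 72, so E = 36, V = 2E/3 = 24, F = 6 + 8 = 14.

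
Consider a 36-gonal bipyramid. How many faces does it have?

72

A bipyramid over an n-gon has 2n triangular faces and n + 2 vertices: V = 36 + 2 = 38, E = 3·36 = 108, F = 2·36 = 72.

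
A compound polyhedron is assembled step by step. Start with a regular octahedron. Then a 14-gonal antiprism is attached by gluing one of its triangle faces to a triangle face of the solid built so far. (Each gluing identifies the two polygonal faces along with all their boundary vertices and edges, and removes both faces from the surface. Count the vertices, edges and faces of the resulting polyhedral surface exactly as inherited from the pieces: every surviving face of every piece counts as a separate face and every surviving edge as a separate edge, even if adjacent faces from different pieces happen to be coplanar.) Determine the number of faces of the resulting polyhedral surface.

A regular octahedron: V=6, E=12, F=8.
Attach a 14-gonal antiprism (V=28, E=56, F=30) along a 3-gon: merge 3 vertices and 3 edges, delete both glued faces → V=31, E=65, F=36.
Check: V − E + F = 31 − 65 + 36 = 2.

36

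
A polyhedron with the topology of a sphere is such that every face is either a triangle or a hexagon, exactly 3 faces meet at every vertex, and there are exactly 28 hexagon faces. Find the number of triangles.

4

Let x be the number of triangles; then F = 28 + x.
Edge–face incidences: 2E = 6·28 + 3·x = 168 + 3x.
Every vertex has degree 3, so 3V = 2E.
Euler: V − E + F = 2 ⇒ (2E)/3 − E + (28 + x) = 2.
Multiply by 6: 2·(2E) − 3·(2E) + 6·(28 + x) = 12, i.e. 168 + 6x − (168 + 3x) = 12.
Collecting terms: 3x = 12, so x = 4.
Then 2E = 168 + 3·4 = 180, so E = 90, V = 2E/3 = 60, F = 28 + 4 = 32.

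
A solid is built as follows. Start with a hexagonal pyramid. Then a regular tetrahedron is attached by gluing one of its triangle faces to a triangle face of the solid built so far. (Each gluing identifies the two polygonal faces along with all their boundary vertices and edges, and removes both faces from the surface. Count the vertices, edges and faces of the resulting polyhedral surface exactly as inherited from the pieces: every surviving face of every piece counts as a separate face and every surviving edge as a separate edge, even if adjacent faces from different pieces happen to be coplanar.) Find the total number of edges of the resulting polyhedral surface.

A hexagonal pyramid: V=7, E=12, F=7.
Attach a regular tetrahedron (V=4, E=6, F=4) along a 3-gon: merge 3 vertices and 3 edges, delete both glued faces → V=8, E=15, F=9.
Check: V − E + F = 8 − 15 + 9 = 2.

15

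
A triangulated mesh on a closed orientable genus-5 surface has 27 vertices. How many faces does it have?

70

χ = 2 − 2·5 = -8, and every face is a triangle so 3F = 2E.
V − E + F = -8 with E = 3F/2 gives 27 − (3/2 − 1)·F = -8, so F = 70 and E = 105.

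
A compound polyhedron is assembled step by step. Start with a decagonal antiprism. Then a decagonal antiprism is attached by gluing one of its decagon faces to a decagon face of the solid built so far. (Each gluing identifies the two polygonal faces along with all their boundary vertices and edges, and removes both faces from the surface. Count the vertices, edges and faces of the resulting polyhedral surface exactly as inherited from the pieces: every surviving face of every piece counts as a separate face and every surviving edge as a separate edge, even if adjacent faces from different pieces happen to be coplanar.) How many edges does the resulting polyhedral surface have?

A decagonal antiprism: V=20, E=40, F=22.
Attach a decagonal antiprism (V=20, E=40, F=22) along a 10-gon: merge 10 vertices and 10 edges, delete both glued faces → V=30, E=70, F=42.
Check: V − E + F = 30 − 70 + 42 = 2.

70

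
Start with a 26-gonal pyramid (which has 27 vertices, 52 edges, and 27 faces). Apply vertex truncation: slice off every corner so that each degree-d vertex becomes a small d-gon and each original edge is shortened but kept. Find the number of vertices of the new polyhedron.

104

Truncation replaces each original edge-end by a new vertex, so V′ = 2E = 104.
Each original edge survives, and each old vertex of degree d contributes d new edges; summing degrees gives Σd = 2E, so E′ = E + 2E = 3E = 156.
Each original face survives and each original vertex becomes one new face: F′ = F + V = 54.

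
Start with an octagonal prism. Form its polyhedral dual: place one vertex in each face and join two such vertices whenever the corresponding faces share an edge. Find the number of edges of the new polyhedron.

The base solid has V = 16, E = 24, F = 10.
The dual swaps V and F and preserves E: V′ = F = 10, E′ = E = 24, F′ = V = 16.

24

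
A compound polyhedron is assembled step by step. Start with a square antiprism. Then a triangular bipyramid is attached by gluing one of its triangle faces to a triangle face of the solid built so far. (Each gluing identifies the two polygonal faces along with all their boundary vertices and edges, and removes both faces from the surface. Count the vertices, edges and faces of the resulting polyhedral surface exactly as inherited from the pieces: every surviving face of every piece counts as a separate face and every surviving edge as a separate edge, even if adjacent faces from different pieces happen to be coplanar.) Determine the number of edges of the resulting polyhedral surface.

A square antiprism: V=8, E=16, F=10.
Attach a triangular bipyramid (V=5, E=9, F=6) along a 3-gon: merge 3 vertices and 3 edges, delete both glued faces → V=10, E=22, F=14.
Check: V − E + F = 10 − 22 + 14 = 2.

22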